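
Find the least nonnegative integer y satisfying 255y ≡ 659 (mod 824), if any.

581

gcd(824, 255):
  824 = 3*255 + 59
  255 = 4*59 + 19
  59 = 3*19 + 2
  19 = 9*2 + 1
  2 = 2*1
so gcd(824, 255) = 1.
1 divides 659, so solutions exist.
Back-substitute for Bézout coefficients:
  1 = 19 - 9*2
  ... = 255*(391) + 824*(-121)
So 255*(391) ≡ 1 (mod 824); multiply by 659: y ≡ 257669 (mod 824).
Smallest nonnegative: y = 257669 mod 824 = 581.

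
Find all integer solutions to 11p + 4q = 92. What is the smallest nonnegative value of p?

gcd(11, 4) = 1  (11 = 2·4 + 3, 4 = 1·3 + 1, 3 = 3·1).
1 divides 92, so solutions exist.
Back-substituting, 11·(-1) + 4·(3) = 1.
Scale by 92/1 = 92: (p₀, q₀) = (-92, 276).
General solution: p = -92 + 4t, q = 276 - 11t for integer t.
p ≥ 0: smallest is -92 mod 4 = 0 (at t = 23), with q = 23.

0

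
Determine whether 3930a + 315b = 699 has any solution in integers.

gcd(3930, 315) = 15  (3930 = 12×315 + 150, 315 = 2×150 + 15, 150 = 10×15).
15 does not divide 699 (remainder 9), so no integer solutions.

no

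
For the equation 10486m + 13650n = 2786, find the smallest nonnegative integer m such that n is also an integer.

176

gcd(13650, 10486) = 14.
14 divides 2786, so solutions exist.
By Bézout, 10486*(-151) + 13650*(116) = 14.
Scale by 2786/14 = 199: (m₀, n₀) = (-30049, 23084).
General solution: m = -30049 + 975t, n = 23084 - 749t for integer t.
m ≥ 0: smallest is -30049 mod 975 = 176 (at t = 31), with n = -135.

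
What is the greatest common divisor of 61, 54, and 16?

gcd(61, 54):
  61 = 1*54 + 7
  54 = 7*7 + 5
  7 = 1*5 + 2
  5 = 2*2 + 1
  2 = 2*1
so gcd(61, 54) = 1.
gcd(1, 16) = 1.

1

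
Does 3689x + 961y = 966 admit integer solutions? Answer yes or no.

no

gcd(3689, 961) = 31  (3689 = 3*961 + 806, 961 = 1*806 + 155, 806 = 5*155 + 31, 155 = 5*31).
31 does not divide 966 (remainder 5), so no integer solutions.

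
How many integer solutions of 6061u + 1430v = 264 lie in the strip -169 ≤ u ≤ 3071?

gcd(6061, 1430) = 11.
By Bézout, 6061·(21) + 1430·(-89) = 11.
Particular solution: (114, -483).
General solution: u = 114 + 130t, v = -483 - 551t for integer t.
-169 ≤ 114 + 130t ≤ 3071 gives t ∈ [-2, 22], which is 25 values.

25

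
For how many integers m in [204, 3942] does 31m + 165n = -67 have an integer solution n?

23

gcd(165, 31) = 1  (165 = 5*31 + 10, 31 = 3*10 + 1, 10 = 10*1).
Back-substituting, 31*(16) + 165*(-3) = 1.
Scale by -67: particular solution (-1072, 201); reduce m mod 165: (83, -16).
General solution: m = 83 + 165t, n = -16 - 31t for integer t.
204 ≤ 83 + 165t ≤ 3942 gives t ∈ [1, 23], which is 23 values.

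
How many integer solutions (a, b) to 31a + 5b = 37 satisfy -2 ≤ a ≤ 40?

8

gcd(31, 5):
  31 = 6·5 + 1
  5 = 5·1
so gcd(31, 5) = 1.
Back-substitute for Bézout coefficients:
  1 = 31 - 6·5
  ... = 31·(1) + 5·(-6)
Scale by 37: particular solution (37, -222); reduce a mod 5: (2, -5).
General solution: a = 2 + 5t, b = -5 - 31t for integer t.
-2 ≤ 2 + 5t ≤ 40 gives t ∈ [0, 7], which is 8 values.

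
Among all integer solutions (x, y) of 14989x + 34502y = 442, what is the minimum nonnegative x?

gcd(34502, 14989):
  34502 = 2×14989 + 4524
  14989 = 3×4524 + 1417
  4524 = 3×1417 + 273
  1417 = 5×273 + 52
  273 = 5×52 + 13
  52 = 4×13
so gcd(34502, 14989) = 13.
13 divides 442, so solutions exist.
Back-substitute for Bézout coefficients:
  13 = 273 - 5×52
  ... = 14989×(-633) + 34502×(275)
Scale by 442/13 = 34: (x₀, y₀) = (-21522, 9350).
General solution: x = -21522 + 2654t, y = 9350 - 1153t for integer t.
x ≥ 0: smallest is -21522 mod 2654 = 2364 (at t = 9), with y = -1027.

2364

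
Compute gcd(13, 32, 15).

gcd(32, 13) = 1  (32 = 2·13 + 6, 13 = 2·6 + 1, 6 = 6·1).
gcd(1, 15) = 1.

1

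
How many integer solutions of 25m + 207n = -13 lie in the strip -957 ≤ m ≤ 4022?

24

gcd(207, 25) = 1.
By Bézout, 25*(58) + 207*(-7) = 1.
Particular solution: (74, -9).
General solution: m = 74 + 207t, n = -9 - 25t for integer t.
-957 ≤ 74 + 207t ≤ 4022 gives t ∈ [-4, 19], which is 24 values.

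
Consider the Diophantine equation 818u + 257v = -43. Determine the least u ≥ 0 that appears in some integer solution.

gcd(818, 257) = 1  (818 = 3·257 + 47, 257 = 5·47 + 22, 47 = 2·22 + 3, 22 = 7·3 + 1, 3 = 3·1).
1 divides -43, so solutions exist.
Back-substituting, 818·(-82) + 257·(261) = 1.
Scale by -43/1 = -43: (u₀, v₀) = (3526, -11223).
General solution: u = 3526 + 257t, v = -11223 - 818t for integer t.
u ≥ 0: smallest is 3526 mod 257 = 185 (at t = -13), with v = -589.

185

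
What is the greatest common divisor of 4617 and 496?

1

gcd(4617, 496):
  4617 = 9*496 + 153
  496 = 3*153 + 37
  153 = 4*37 + 5
  37 = 7*5 + 2
  5 = 2*2 + 1
  2 = 2*1
so gcd(4617, 496) = 1.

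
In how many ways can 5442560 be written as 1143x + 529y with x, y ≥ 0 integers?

gcd(1143, 529) = 1  (1143 = 2*529 + 85, 529 = 6*85 + 19, 85 = 4*19 + 9, 19 = 2*9 + 1, 9 = 9*1).
Back-substituting, 1143*(-56) + 529*(121) = 1.
Scale by 5442560: one solution is (-304783360, 658549760). Reduce x mod 529: (519, 9167).
General: x = 519 + 529t, y = 9167 - 1143t.
x ≥ 0 ⇒ t ≥ 0; y ≥ 0 ⇒ t ≤ 8. So t ∈ [0, 8]: 9 solutions.

9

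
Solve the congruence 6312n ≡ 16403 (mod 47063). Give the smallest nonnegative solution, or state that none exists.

42495

gcd(47063, 6312) = 1  (47063 = 7·6312 + 2879, 6312 = 2·2879 + 554, 2879 = 5·554 + 109, 554 = 5·109 + 9, 109 = 12·9 + 1, 9 = 9·1).
1 divides 16403, so solutions exist.
Back-substituting, 6312·(-5182) + 47063·(695) = 1.
So 6312·(-5182) ≡ 1 (mod 47063); multiply by 16403: n ≡ -85000346 (mod 47063).
Smallest nonnegative: n = -85000346 mod 47063 = 42495.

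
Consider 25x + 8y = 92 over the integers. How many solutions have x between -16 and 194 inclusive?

26

gcd(25, 8) = 1.
By Bézout, 25·(1) + 8·(-3) = 1.
Particular solution: (4, -1).
General solution: x = 4 + 8t, y = -1 - 25t for integer t.
-16 ≤ 4 + 8t ≤ 194 gives t ∈ [-2, 23], which is 26 values.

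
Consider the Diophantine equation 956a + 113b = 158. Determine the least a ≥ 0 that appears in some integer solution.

gcd(956, 113) = 1.
1 divides 158, so solutions exist.
By Bézout, 956·(50) + 113·(-423) = 1.
Scale by 158/1 = 158: (a₀, b₀) = (7900, -66834).
General solution: a = 7900 + 113t, b = -66834 - 956t for integer t.
a ≥ 0: smallest is 7900 mod 113 = 103 (at t = -69), with b = -870.

103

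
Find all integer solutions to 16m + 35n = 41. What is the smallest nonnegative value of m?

31

gcd(35, 16) = 1.
1 divides 41, so solutions exist.
By Bézout, 16·(11) + 35·(-5) = 1.
Scale by 41/1 = 41: (m₀, n₀) = (451, -205).
General solution: m = 451 + 35t, n = -205 - 16t for integer t.
m ≥ 0: smallest is 451 mod 35 = 31 (at t = -12), with n = -13.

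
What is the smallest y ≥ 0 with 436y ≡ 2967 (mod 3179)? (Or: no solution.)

gcd(3179, 436) = 1  (3179 = 7·436 + 127, 436 = 3·127 + 55, 127 = 2·55 + 17, 55 = 3·17 + 4, 17 = 4·4 + 1, 4 = 4·1).
1 divides 2967, so solutions exist.
Back-substituting, 436·(-751) + 3179·(103) = 1.
So 436·(-751) ≡ 1 (mod 3179); multiply by 2967: y ≡ -2228217 (mod 3179).
Smallest nonnegative: y = -2228217 mod 3179 = 262.

262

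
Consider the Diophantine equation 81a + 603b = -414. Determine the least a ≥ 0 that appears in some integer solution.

47

gcd(603, 81):
  603 = 7×81 + 36
  81 = 2×36 + 9
  36 = 4×9
so gcd(603, 81) = 9.
9 divides -414, so solutions exist.
Back-substitute for Bézout coefficients:
  9 = 81 - 2×36
  ... = 81×(15) + 603×(-2)
Scale by -414/9 = -46: (a₀, b₀) = (-690, 92).
General solution: a = -690 + 67t, b = 92 - 9t for integer t.
a ≥ 0: smallest is -690 mod 67 = 47 (at t = 11), with b = -7.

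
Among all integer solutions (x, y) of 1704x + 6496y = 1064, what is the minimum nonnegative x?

805

gcd(6496, 1704):
  6496 = 3*1704 + 1384
  1704 = 1*1384 + 320
  1384 = 4*320 + 104
  320 = 3*104 + 8
  104 = 13*8
so gcd(6496, 1704) = 8.
8 divides 1064, so solutions exist.
Back-substitute for Bézout coefficients:
  8 = 320 - 3*104
  ... = 1704*(61) + 6496*(-16)
Scale by 1064/8 = 133: (x₀, y₀) = (8113, -2128).
General solution: x = 8113 + 812t, y = -2128 - 213t for integer t.
x ≥ 0: smallest is 8113 mod 812 = 805 (at t = -9), with y = -211.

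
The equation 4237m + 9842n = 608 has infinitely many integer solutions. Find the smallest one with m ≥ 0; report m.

402

gcd(9842, 4237):
  9842 = 2*4237 + 1368
  4237 = 3*1368 + 133
  1368 = 10*133 + 38
  133 = 3*38 + 19
  38 = 2*19
so gcd(9842, 4237) = 19.
19 divides 608, so solutions exist.
Back-substitute for Bézout coefficients:
  19 = 133 - 3*38
  ... = 4237*(223) + 9842*(-96)
Scale by 608/19 = 32: (m₀, n₀) = (7136, -3072).
General solution: m = 7136 + 518t, n = -3072 - 223t for integer t.
m ≥ 0: smallest is 7136 mod 518 = 402 (at t = -13), with n = -173.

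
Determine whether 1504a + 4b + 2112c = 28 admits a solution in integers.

gcd(1504, 4) = 4.
gcd(4, 2112) = 4.
4 divides 28, so integer solutions exist.

yes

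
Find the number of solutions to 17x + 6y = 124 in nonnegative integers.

1

gcd(17, 6):
  17 = 2·6 + 5
  6 = 1·5 + 1
  5 = 5·1
so gcd(17, 6) = 1.
Back-substitute for Bézout coefficients:
  1 = 6 - 1·5
  ... = 17·(-1) + 6·(3)
Scale by 124: one solution is (-124, 372). Reduce x mod 6: (2, 15).
General: x = 2 + 6t, y = 15 - 17t.
x ≥ 0 ⇒ t ≥ 0; y ≥ 0 ⇒ t ≤ 0. So t ∈ [0, 0]: 1 solution.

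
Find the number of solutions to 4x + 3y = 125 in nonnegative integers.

gcd(4, 3) = 1.
By Bézout, 4*(1) + 3*(-1) = 1.
One solution: (2, 39).
General: x = 2 + 3t, y = 39 - 4t.
x ≥ 0 ⇒ t ≥ 0; y ≥ 0 ⇒ t ≤ 9. So t ∈ [0, 9]: 10 solutions.

10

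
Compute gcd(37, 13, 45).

gcd(37, 13) = 1  (37 = 2×13 + 11, 13 = 1×11 + 2, 11 = 5×2 + 1, 2 = 2×1).
gcd(1, 45) = 1.

1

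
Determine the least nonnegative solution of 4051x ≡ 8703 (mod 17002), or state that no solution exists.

4111

gcd(17002, 4051) = 1.
1 divides 8703, so solutions exist.
By Bézout, 4051*(3345) + 17002*(-797) = 1.
So 4051*(3345) ≡ 1 (mod 17002); multiply by 8703: x ≡ 29111535 (mod 17002).
Smallest nonnegative: x = 29111535 mod 17002 = 4111.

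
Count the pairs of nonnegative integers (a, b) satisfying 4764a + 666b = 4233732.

8

gcd(4764, 666):
  4764 = 7*666 + 102
  666 = 6*102 + 54
  102 = 1*54 + 48
  54 = 1*48 + 6
  48 = 8*6
so gcd(4764, 666) = 6.
Back-substitute for Bézout coefficients:
  6 = 54 - 1*48
  ... = 4764*(-13) + 666*(93)
Scale by 705622: one solution is (-9173086, 65622846). Reduce a mod 111: (65, 5892).
General: a = 65 + 111t, b = 5892 - 794t.
a ≥ 0 ⇒ t ≥ 0; b ≥ 0 ⇒ t ≤ 7. So t ∈ [0, 7]: 8 solutions.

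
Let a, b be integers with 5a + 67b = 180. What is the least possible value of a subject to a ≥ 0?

36

gcd(67, 5):
  67 = 13*5 + 2
  5 = 2*2 + 1
  2 = 2*1
so gcd(67, 5) = 1.
1 divides 180, so solutions exist.
Back-substitute for Bézout coefficients:
  1 = 5 - 2*2
  ... = 5*(27) + 67*(-2)
Scale by 180/1 = 180: (a₀, b₀) = (4860, -360).
General solution: a = 4860 + 67t, b = -360 - 5t for integer t.
a ≥ 0: smallest is 4860 mod 67 = 36 (at t = -72), with b = 0.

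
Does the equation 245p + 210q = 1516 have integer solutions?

gcd(245, 210) = 35  (245 = 1×210 + 35, 210 = 6×35).
35 does not divide 1516 (remainder 11), so no integer solutions.

no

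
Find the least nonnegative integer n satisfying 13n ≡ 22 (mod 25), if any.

gcd(25, 13) = 1  (25 = 1×13 + 12, 13 = 1×12 + 1, 12 = 12×1).
1 divides 22, so solutions exist.
Back-substituting, 13×(2) + 25×(-1) = 1.
So 13×(2) ≡ 1 (mod 25); multiply by 22: n ≡ 44 (mod 25).
Smallest nonnegative: n = 44 mod 25 = 19.

19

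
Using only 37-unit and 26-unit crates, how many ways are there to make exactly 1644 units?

Need nonnegative integers with 37j + 26k = 1644.
gcd(37, 26) = 1, and 37·(-7) + 26·(10) = 1.
So (j₀, k₀) = (-11508, 16440); general j = -11508 + 26t, k = 16440 - 37t.
j ≥ 0 ⇒ t ≥ 443; k ≥ 0 ⇒ t ≤ 444. That's 2 values of t.

2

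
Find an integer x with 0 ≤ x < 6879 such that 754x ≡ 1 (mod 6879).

gcd(6879, 754) = 1.
By Bézout, 754·(2071) + 6879·(-227) = 1.
So 754·2071 ≡ 1 (mod 6879), and 2071 mod 6879 = 2071.

2071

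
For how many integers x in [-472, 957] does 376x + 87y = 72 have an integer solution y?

gcd(376, 87) = 1  (376 = 4*87 + 28, 87 = 3*28 + 3, 28 = 9*3 + 1, 3 = 3*1).
Back-substituting, 376*(28) + 87*(-121) = 1.
Scale by 72: particular solution (2016, -8712); reduce x mod 87: (15, -64).
General solution: x = 15 + 87t, y = -64 - 376t for integer t.
-472 ≤ 15 + 87t ≤ 957 gives t ∈ [-5, 10], which is 16 values.

16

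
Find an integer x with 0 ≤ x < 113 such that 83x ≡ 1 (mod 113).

64

gcd(113, 83):
  113 = 1·83 + 30
  83 = 2·30 + 23
  30 = 1·23 + 7
  23 = 3·7 + 2
  7 = 3·2 + 1
  2 = 2·1
so gcd(113, 83) = 1.
Back-substitute for Bézout coefficients:
  1 = 7 - 3·2
  ... = 83·(-49) + 113·(36)
So 83·-49 ≡ 1 (mod 113), and -49 mod 113 = 64.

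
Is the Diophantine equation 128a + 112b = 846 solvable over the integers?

no

gcd(128, 112) = 16  (128 = 1·112 + 16, 112 = 7·16).
16 does not divide 846 (remainder 14), so no integer solutions.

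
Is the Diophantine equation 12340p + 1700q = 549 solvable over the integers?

gcd(12340, 1700) = 20.
20 does not divide 549 (remainder 9), so no integer solutions.

no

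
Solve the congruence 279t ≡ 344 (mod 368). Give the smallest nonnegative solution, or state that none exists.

360

gcd(368, 279) = 1.
1 divides 344, so solutions exist.
By Bézout, 279×(-153) + 368×(116) = 1.
So 279×(-153) ≡ 1 (mod 368); multiply by 344: t ≡ -52632 (mod 368).
Smallest nonnegative: t = -52632 mod 368 = 360.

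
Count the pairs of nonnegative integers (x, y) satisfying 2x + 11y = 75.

gcd(11, 2) = 1.
By Bézout, 2*(-5) + 11*(1) = 1.
One solution: (10, 5).
General: x = 10 + 11t, y = 5 - 2t.
x ≥ 0 ⇒ t ≥ 0; y ≥ 0 ⇒ t ≤ 2. So t ∈ [0, 2]: 3 solutions.

3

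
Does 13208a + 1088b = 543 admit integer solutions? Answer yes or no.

no

gcd(13208, 1088) = 8  (13208 = 12*1088 + 152, 1088 = 7*152 + 24, 152 = 6*24 + 8, 24 = 3*8).
8 does not divide 543 (remainder 7), so no integer solutions.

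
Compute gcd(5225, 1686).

1

gcd(5225, 1686) = 1  (5225 = 3·1686 + 167, 1686 = 10·167 + 16, 167 = 10·16 + 7, 16 = 2·7 + 2, 7 = 3·2 + 1, 2 = 2·1).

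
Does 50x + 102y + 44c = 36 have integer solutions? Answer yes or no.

gcd(102, 50) = 2  (102 = 2*50 + 2, 50 = 25*2).
gcd(2, 44) = 2.
2 divides 36, so integer solutions exist.

yes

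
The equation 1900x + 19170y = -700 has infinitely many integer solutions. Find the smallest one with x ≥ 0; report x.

605

gcd(19170, 1900):
  19170 = 10·1900 + 170
  1900 = 11·170 + 30
  170 = 5·30 + 20
  30 = 1·20 + 10
  20 = 2·10
so gcd(19170, 1900) = 10.
10 divides -700, so solutions exist.
Back-substitute for Bézout coefficients:
  10 = 30 - 1·20
  ... = 1900·(676) + 19170·(-67)
Scale by -700/10 = -70: (x₀, y₀) = (-47320, 4690).
General solution: x = -47320 + 1917t, y = 4690 - 190t for integer t.
x ≥ 0: smallest is -47320 mod 1917 = 605 (at t = 25), with y = -60.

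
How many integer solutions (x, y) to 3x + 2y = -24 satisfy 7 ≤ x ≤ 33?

gcd(3, 2):
  3 = 1·2 + 1
  2 = 2·1
so gcd(3, 2) = 1.
Back-substitute for Bézout coefficients:
  1 = 3 - 1·2
  ... = 3·(1) + 2·(-1)
Scale by -24: particular solution (-24, 24); reduce x mod 2: (0, -12).
General solution: x = 0 + 2t, y = -12 - 3t for integer t.
7 ≤ 0 + 2t ≤ 33 gives t ∈ [4, 16], which is 13 values.

13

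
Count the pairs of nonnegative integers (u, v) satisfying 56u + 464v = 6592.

2

gcd(464, 56) = 8.
By Bézout, 56*(25) + 464*(-3) = 8.
One solution: (10, 13).
General: u = 10 + 58t, v = 13 - 7t.
u ≥ 0 ⇒ t ≥ 0; v ≥ 0 ⇒ t ≤ 1. So t ∈ [0, 1]: 2 solutions.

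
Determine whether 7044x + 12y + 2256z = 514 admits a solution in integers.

gcd(7044, 12) = 12.
gcd(12, 2256) = 12.
12 does not divide 514 (remainder 10), so no integer solutions.

no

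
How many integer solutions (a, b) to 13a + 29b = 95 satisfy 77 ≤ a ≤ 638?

19

gcd(29, 13) = 1  (29 = 2*13 + 3, 13 = 4*3 + 1, 3 = 3*1).
Back-substituting, 13*(9) + 29*(-4) = 1.
Scale by 95: particular solution (855, -380); reduce a mod 29: (14, -3).
General solution: a = 14 + 29t, b = -3 - 13t for integer t.
77 ≤ 14 + 29t ≤ 638 gives t ∈ [3, 21], which is 19 values.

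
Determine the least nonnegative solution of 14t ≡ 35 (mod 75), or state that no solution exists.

gcd(75, 14) = 1  (75 = 5×14 + 5, 14 = 2×5 + 4, 5 = 1×4 + 1, 4 = 4×1).
1 divides 35, so solutions exist.
Back-substituting, 14×(-16) + 75×(3) = 1.
So 14×(-16) ≡ 1 (mod 75); multiply by 35: t ≡ -560 (mod 75).
Smallest nonnegative: t = -560 mod 75 = 40.

40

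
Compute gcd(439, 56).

1

gcd(439, 56):
  439 = 7×56 + 47
  56 = 1×47 + 9
  47 = 5×9 + 2
  9 = 4×2 + 1
  2 = 2×1
so gcd(439, 56) = 1.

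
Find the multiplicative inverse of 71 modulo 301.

106

gcd(301, 71) = 1.
By Bézout, 71×(106) + 301×(-25) = 1.
So 71×106 ≡ 1 (mod 301), and 106 mod 301 = 106.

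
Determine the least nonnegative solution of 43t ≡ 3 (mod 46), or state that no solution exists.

gcd(46, 43) = 1.
1 divides 3, so solutions exist.
By Bézout, 43×(15) + 46×(-14) = 1.
So 43×(15) ≡ 1 (mod 46); multiply by 3: t ≡ 45 (mod 46).
Smallest nonnegative: t = 45 mod 46 = 45.

45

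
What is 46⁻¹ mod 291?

gcd(291, 46) = 1  (291 = 6*46 + 15, 46 = 3*15 + 1, 15 = 15*1).
Back-substituting, 46*(19) + 291*(-3) = 1.
So 46*19 ≡ 1 (mod 291), and 19 mod 291 = 19.

19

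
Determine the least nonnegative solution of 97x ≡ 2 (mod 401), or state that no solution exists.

277

gcd(401, 97):
  401 = 4·97 + 13
  97 = 7·13 + 6
  13 = 2·6 + 1
  6 = 6·1
so gcd(401, 97) = 1.
1 divides 2, so solutions exist.
Back-substitute for Bézout coefficients:
  1 = 13 - 2·6
  ... = 97·(-62) + 401·(15)
So 97·(-62) ≡ 1 (mod 401); multiply by 2: x ≡ -124 (mod 401).
Smallest nonnegative: x = -124 mod 401 = 277.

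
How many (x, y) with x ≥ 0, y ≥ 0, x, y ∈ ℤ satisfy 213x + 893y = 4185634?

22

gcd(893, 213):
  893 = 4×213 + 41
  213 = 5×41 + 8
  41 = 5×8 + 1
  8 = 8×1
so gcd(893, 213) = 1.
Back-substitute for Bézout coefficients:
  1 = 41 - 5×8
  ... = 213×(-109) + 893×(26)
Scale by 4185634: one solution is (-456234106, 108826484). Reduce x mod 893: (487, 4571).
General: x = 487 + 893t, y = 4571 - 213t.
x ≥ 0 ⇒ t ≥ 0; y ≥ 0 ⇒ t ≤ 21. So t ∈ [0, 21]: 22 solutions.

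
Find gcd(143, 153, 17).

gcd(153, 143) = 1.
gcd(1, 17) = 1.

1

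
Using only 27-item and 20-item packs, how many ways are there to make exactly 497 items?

1

Need nonnegative integers with 27j + 20k = 497.
gcd(27, 20) = 1, and 27·(3) + 20·(-4) = 1.
So (j₀, k₀) = (1491, -1988); general j = 1491 + 20t, k = -1988 - 27t.
j ≥ 0 ⇒ t ≥ -74; k ≥ 0 ⇒ t ≤ -74. That's 1 value of t.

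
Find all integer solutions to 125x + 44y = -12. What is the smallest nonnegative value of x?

gcd(125, 44) = 1  (125 = 2×44 + 37, 44 = 1×37 + 7, 37 = 5×7 + 2, 7 = 3×2 + 1, 2 = 2×1).
1 divides -12, so solutions exist.
Back-substituting, 125×(-19) + 44×(54) = 1.
Scale by -12/1 = -12: (x₀, y₀) = (228, -648).
General solution: x = 228 + 44t, y = -648 - 125t for integer t.
x ≥ 0: smallest is 228 mod 44 = 8 (at t = -5), with y = -23.

8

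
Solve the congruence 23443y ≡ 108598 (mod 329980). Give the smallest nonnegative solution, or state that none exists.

40346

gcd(329980, 23443):
  329980 = 14·23443 + 1778
  23443 = 13·1778 + 329
  1778 = 5·329 + 133
  329 = 2·133 + 63
  133 = 2·63 + 7
  63 = 9·7
so gcd(329980, 23443) = 7.
7 divides 108598, so solutions exist.
Back-substitute for Bézout coefficients:
  7 = 133 - 2·63
  ... = 23443·(-5011) + 329980·(356)
So 23443·(-5011) ≡ 7 (mod 329980); multiply by 15514: y ≡ -77740654 (mod 47140).
Smallest nonnegative: y = -77740654 mod 47140 = 40346.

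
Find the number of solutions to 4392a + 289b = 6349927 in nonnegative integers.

gcd(4392, 289):
  4392 = 15*289 + 57
  289 = 5*57 + 4
  57 = 14*4 + 1
  4 = 4*1
so gcd(4392, 289) = 1.
Back-substitute for Bézout coefficients:
  1 = 57 - 14*4
  ... = 4392*(71) + 289*(-1079)
Scale by 6349927: one solution is (450844817, -6851571233). Reduce a mod 289: (193, 19039).
General: a = 193 + 289t, b = 19039 - 4392t.
a ≥ 0 ⇒ t ≥ 0; b ≥ 0 ⇒ t ≤ 4. So t ∈ [0, 4]: 5 solutions.

5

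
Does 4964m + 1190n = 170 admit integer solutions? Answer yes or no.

yes

gcd(4964, 1190) = 34  (4964 = 4*1190 + 204, 1190 = 5*204 + 170, 204 = 1*170 + 34, 170 = 5*34).
34 divides 170, so integer solutions exist.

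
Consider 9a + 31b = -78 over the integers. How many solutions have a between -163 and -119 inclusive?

1

gcd(31, 9):
  31 = 3·9 + 4
  9 = 2·4 + 1
  4 = 4·1
so gcd(31, 9) = 1.
Back-substitute for Bézout coefficients:
  1 = 9 - 2·4
  ... = 9·(7) + 31·(-2)
Scale by -78: particular solution (-546, 156); reduce a mod 31: (12, -6).
General solution: a = 12 + 31t, b = -6 - 9t for integer t.
-163 ≤ 12 + 31t ≤ -119 gives t ∈ [-5, -5], which is 1 value.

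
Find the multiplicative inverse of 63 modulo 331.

gcd(331, 63):
  331 = 5×63 + 16
  63 = 3×16 + 15
  16 = 1×15 + 1
  15 = 15×1
so gcd(331, 63) = 1.
Back-substitute for Bézout coefficients:
  1 = 16 - 1×15
  ... = 63×(-21) + 331×(4)
So 63×-21 ≡ 1 (mod 331), and -21 mod 331 = 310.

310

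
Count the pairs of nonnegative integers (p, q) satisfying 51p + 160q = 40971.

5

gcd(160, 51) = 1  (160 = 3×51 + 7, 51 = 7×7 + 2, 7 = 3×2 + 1, 2 = 2×1).
Back-substituting, 51×(-69) + 160×(22) = 1.
Scale by 40971: one solution is (-2826999, 901362). Reduce p mod 160: (41, 243).
General: p = 41 + 160t, q = 243 - 51t.
p ≥ 0 ⇒ t ≥ 0; q ≥ 0 ⇒ t ≤ 4. So t ∈ [0, 4]: 5 solutions.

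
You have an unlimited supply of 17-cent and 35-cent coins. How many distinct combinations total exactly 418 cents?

1

Need nonnegative integers with 17j + 35k = 418.
gcd(17, 35) = 1, and 17·(-2) + 35·(1) = 1.
So (j₀, k₀) = (-836, 418); general j = -836 + 35t, k = 418 - 17t.
j ≥ 0 ⇒ t ≥ 24; k ≥ 0 ⇒ t ≤ 24. That's 1 value of t.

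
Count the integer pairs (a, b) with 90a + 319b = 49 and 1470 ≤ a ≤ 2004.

2

gcd(319, 90):
  319 = 3*90 + 49
  90 = 1*49 + 41
  49 = 1*41 + 8
  41 = 5*8 + 1
  8 = 8*1
so gcd(319, 90) = 1.
Back-substitute for Bézout coefficients:
  1 = 41 - 5*8
  ... = 90*(39) + 319*(-11)
Scale by 49: particular solution (1911, -539); reduce a mod 319: (316, -89).
General solution: a = 316 + 319t, b = -89 - 90t for integer t.
1470 ≤ 316 + 319t ≤ 2004 gives t ∈ [4, 5], which is 2 values.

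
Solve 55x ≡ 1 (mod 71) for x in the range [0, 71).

gcd(71, 55) = 1  (71 = 1×55 + 16, 55 = 3×16 + 7, 16 = 2×7 + 2, 7 = 3×2 + 1, 2 = 2×1).
Back-substituting, 55×(31) + 71×(-24) = 1.
So 55×31 ≡ 1 (mod 71), and 31 mod 71 = 31.

31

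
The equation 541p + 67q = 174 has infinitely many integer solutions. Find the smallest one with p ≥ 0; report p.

gcd(541, 67) = 1.
1 divides 174, so solutions exist.
By Bézout, 541·(27) + 67·(-218) = 1.
Scale by 174/1 = 174: (p₀, q₀) = (4698, -37932).
General solution: p = 4698 + 67t, q = -37932 - 541t for integer t.
p ≥ 0: smallest is 4698 mod 67 = 8 (at t = -70), with q = -62.

8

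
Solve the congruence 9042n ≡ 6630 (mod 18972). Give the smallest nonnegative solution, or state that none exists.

391

gcd(18972, 9042):
  18972 = 2×9042 + 888
  9042 = 10×888 + 162
  888 = 5×162 + 78
  162 = 2×78 + 6
  78 = 13×6
so gcd(18972, 9042) = 6.
6 divides 6630, so solutions exist.
Back-substitute for Bézout coefficients:
  6 = 162 - 2×78
  ... = 9042×(235) + 18972×(-112)
So 9042×(235) ≡ 6 (mod 18972); multiply by 1105: n ≡ 259675 (mod 3162).
Smallest nonnegative: n = 259675 mod 3162 = 391.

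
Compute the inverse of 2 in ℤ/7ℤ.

gcd(7, 2) = 1  (7 = 3·2 + 1, 2 = 2·1).
Back-substituting, 2·(-3) + 7·(1) = 1.
So 2·-3 ≡ 1 (mod 7), and -3 mod 7 = 4.

4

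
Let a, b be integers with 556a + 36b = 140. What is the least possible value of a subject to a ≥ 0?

gcd(556, 36) = 4  (556 = 15×36 + 16, 36 = 2×16 + 4, 16 = 4×4).
4 divides 140, so solutions exist.
Back-substituting, 556×(-2) + 36×(31) = 4.
Scale by 140/4 = 35: (a₀, b₀) = (-70, 1085).
General solution: a = -70 + 9t, b = 1085 - 139t for integer t.
a ≥ 0: smallest is -70 mod 9 = 2 (at t = 8), with b = -27.

2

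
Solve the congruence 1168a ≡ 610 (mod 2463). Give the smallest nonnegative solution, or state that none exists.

gcd(2463, 1168) = 1.
1 divides 610, so solutions exist.
By Bézout, 1168*(1183) + 2463*(-561) = 1.
So 1168*(1183) ≡ 1 (mod 2463); multiply by 610: a ≡ 721630 (mod 2463).
Smallest nonnegative: a = 721630 mod 2463 = 2434.

2434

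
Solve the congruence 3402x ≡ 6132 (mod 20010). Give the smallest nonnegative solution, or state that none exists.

gcd(20010, 3402):
  20010 = 5·3402 + 3000
  3402 = 1·3000 + 402
  3000 = 7·402 + 186
  402 = 2·186 + 30
  186 = 6·30 + 6
  30 = 5·6
so gcd(20010, 3402) = 6.
6 divides 6132, so solutions exist.
Back-substitute for Bézout coefficients:
  6 = 186 - 6·30
  ... = 3402·(-647) + 20010·(110)
So 3402·(-647) ≡ 6 (mod 20010); multiply by 1022: x ≡ -661234 (mod 3335).
Smallest nonnegative: x = -661234 mod 3335 = 2431.

2431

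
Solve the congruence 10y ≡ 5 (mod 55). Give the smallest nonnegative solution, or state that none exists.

gcd(55, 10) = 5  (55 = 5×10 + 5, 10 = 2×5).
5 divides 5, so solutions exist.
Back-substituting, 10×(-5) + 55×(1) = 5.
So 10×(-5) ≡ 5 (mod 55); multiply by 1: y ≡ -5 (mod 11).
Smallest nonnegative: y = -5 mod 11 = 6.

6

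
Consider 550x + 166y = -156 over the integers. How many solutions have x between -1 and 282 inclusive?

3

gcd(550, 166) = 2  (550 = 3×166 + 52, 166 = 3×52 + 10, 52 = 5×10 + 2, 10 = 5×2).
Back-substituting, 550×(16) + 166×(-53) = 2.
Scale by -78: particular solution (-1248, 4134); reduce x mod 83: (80, -266).
General solution: x = 80 + 83t, y = -266 - 275t for integer t.
-1 ≤ 80 + 83t ≤ 282 gives t ∈ [0, 2], which is 3 values.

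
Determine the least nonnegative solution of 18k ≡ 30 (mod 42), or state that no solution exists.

gcd(42, 18) = 6.
6 divides 30, so solutions exist.
By Bézout, 18×(-2) + 42×(1) = 6.
So 18×(-2) ≡ 6 (mod 42); multiply by 5: k ≡ -10 (mod 7).
Smallest nonnegative: k = -10 mod 7 = 4.

4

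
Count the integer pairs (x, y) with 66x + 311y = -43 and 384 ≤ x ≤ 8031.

gcd(311, 66):
  311 = 4*66 + 47
  66 = 1*47 + 19
  47 = 2*19 + 9
  19 = 2*9 + 1
  9 = 9*1
so gcd(311, 66) = 1.
Back-substitute for Bézout coefficients:
  1 = 19 - 2*9
  ... = 66*(33) + 311*(-7)
Scale by -43: particular solution (-1419, 301); reduce x mod 311: (136, -29).
General solution: x = 136 + 311t, y = -29 - 66t for integer t.
384 ≤ 136 + 311t ≤ 8031 gives t ∈ [1, 25], which is 25 values.

25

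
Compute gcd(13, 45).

1

gcd(45, 13):
  45 = 3·13 + 6
  13 = 2·6 + 1
  6 = 6·1
so gcd(45, 13) = 1.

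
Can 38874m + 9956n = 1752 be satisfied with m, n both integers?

gcd(38874, 9956) = 38  (38874 = 3·9956 + 9006, 9956 = 1·9006 + 950, 9006 = 9·950 + 456, 950 = 2·456 + 38, 456 = 12·38).
38 does not divide 1752 (remainder 4), so no integer solutions.

no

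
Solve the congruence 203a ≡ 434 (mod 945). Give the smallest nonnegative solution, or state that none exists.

gcd(945, 203):
  945 = 4*203 + 133
  203 = 1*133 + 70
  133 = 1*70 + 63
  70 = 1*63 + 7
  63 = 9*7
so gcd(945, 203) = 7.
7 divides 434, so solutions exist.
Back-substitute for Bézout coefficients:
  7 = 70 - 1*63
  ... = 203*(14) + 945*(-3)
So 203*(14) ≡ 7 (mod 945); multiply by 62: a ≡ 868 (mod 135).
Smallest nonnegative: a = 868 mod 135 = 58.

58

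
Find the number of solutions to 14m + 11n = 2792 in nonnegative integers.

18

gcd(14, 11) = 1  (14 = 1·11 + 3, 11 = 3·3 + 2, 3 = 1·2 + 1, 2 = 2·1).
Back-substituting, 14·(4) + 11·(-5) = 1.
Scale by 2792: one solution is (11168, -13960). Reduce m mod 11: (3, 250).
General: m = 3 + 11t, n = 250 - 14t.
m ≥ 0 ⇒ t ≥ 0; n ≥ 0 ⇒ t ≤ 17. So t ∈ [0, 17]: 18 solutions.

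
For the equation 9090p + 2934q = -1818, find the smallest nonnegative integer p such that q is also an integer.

65

gcd(9090, 2934):
  9090 = 3*2934 + 288
  2934 = 10*288 + 54
  288 = 5*54 + 18
  54 = 3*18
so gcd(9090, 2934) = 18.
18 divides -1818, so solutions exist.
Back-substitute for Bézout coefficients:
  18 = 288 - 5*54
  ... = 9090*(51) + 2934*(-158)
Scale by -1818/18 = -101: (p₀, q₀) = (-5151, 15958).
General solution: p = -5151 + 163t, q = 15958 - 505t for integer t.
p ≥ 0: smallest is -5151 mod 163 = 65 (at t = 32), with q = -202.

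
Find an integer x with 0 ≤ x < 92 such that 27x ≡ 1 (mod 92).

75

gcd(92, 27):
  92 = 3*27 + 11
  27 = 2*11 + 5
  11 = 2*5 + 1
  5 = 5*1
so gcd(92, 27) = 1.
Back-substitute for Bézout coefficients:
  1 = 11 - 2*5
  ... = 27*(-17) + 92*(5)
So 27*-17 ≡ 1 (mod 92), and -17 mod 92 = 75.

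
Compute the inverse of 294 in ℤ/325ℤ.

gcd(325, 294) = 1  (325 = 1*294 + 31, 294 = 9*31 + 15, 31 = 2*15 + 1, 15 = 15*1).
Back-substituting, 294*(-21) + 325*(19) = 1.
So 294*-21 ≡ 1 (mod 325), and -21 mod 325 = 304.

304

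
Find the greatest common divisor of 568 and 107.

gcd(568, 107):
  568 = 5*107 + 33
  107 = 3*33 + 8
  33 = 4*8 + 1
  8 = 8*1
so gcd(568, 107) = 1.

1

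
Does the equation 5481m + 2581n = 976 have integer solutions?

gcd(5481, 2581) = 29  (5481 = 2*2581 + 319, 2581 = 8*319 + 29, 319 = 11*29).
29 does not divide 976 (remainder 19), so no integer solutions.

no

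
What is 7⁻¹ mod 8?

7

gcd(8, 7) = 1  (8 = 1·7 + 1, 7 = 7·1).
Back-substituting, 7·(-1) + 8·(1) = 1.
So 7·-1 ≡ 1 (mod 8), and -1 mod 8 = 7.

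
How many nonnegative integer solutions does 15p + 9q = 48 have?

1

gcd(15, 9):
  15 = 1·9 + 6
  9 = 1·6 + 3
  6 = 2·3
so gcd(15, 9) = 3.
Back-substitute for Bézout coefficients:
  3 = 9 - 1·6
  ... = 15·(-1) + 9·(2)
Scale by 16: one solution is (-16, 32). Reduce p mod 3: (2, 2).
General: p = 2 + 3t, q = 2 - 5t.
p ≥ 0 ⇒ t ≥ 0; q ≥ 0 ⇒ t ≤ 0. So t ∈ [0, 0]: 1 solution.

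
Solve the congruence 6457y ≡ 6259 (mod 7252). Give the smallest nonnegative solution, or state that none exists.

gcd(7252, 6457) = 1.
1 divides 6259, so solutions exist.
By Bézout, 6457*(-3439) + 7252*(3062) = 1.
So 6457*(-3439) ≡ 1 (mod 7252); multiply by 6259: y ≡ -21524701 (mod 7252).
Smallest nonnegative: y = -21524701 mod 7252 = 6487.

6487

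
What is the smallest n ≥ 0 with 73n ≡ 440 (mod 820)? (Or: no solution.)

gcd(820, 73) = 1.
1 divides 440, so solutions exist.
By Bézout, 73·(337) + 820·(-30) = 1.
So 73·(337) ≡ 1 (mod 820); multiply by 440: n ≡ 148280 (mod 820).
Smallest nonnegative: n = 148280 mod 820 = 680.

680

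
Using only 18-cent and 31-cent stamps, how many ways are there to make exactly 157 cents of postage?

1

Need nonnegative integers with 18j + 31k = 157.
gcd(18, 31) = 1, and 18·(-12) + 31·(7) = 1.
So (j₀, k₀) = (-1884, 1099); general j = -1884 + 31t, k = 1099 - 18t.
j ≥ 0 ⇒ t ≥ 61; k ≥ 0 ⇒ t ≤ 61. That's 1 value of t.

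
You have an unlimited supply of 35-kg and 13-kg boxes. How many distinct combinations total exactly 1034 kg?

Need nonnegative integers with 35j + 13k = 1034.
gcd(35, 13) = 1, and 35·(3) + 13·(-8) = 1.
So (j₀, k₀) = (3102, -8272); general j = 3102 + 13t, k = -8272 - 35t.
j ≥ 0 ⇒ t ≥ -238; k ≥ 0 ⇒ t ≤ -237. That's 2 values of t.

2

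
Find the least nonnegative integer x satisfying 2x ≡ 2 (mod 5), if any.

1

gcd(5, 2) = 1.
1 divides 2, so solutions exist.
By Bézout, 2*(-2) + 5*(1) = 1.
So 2*(-2) ≡ 1 (mod 5); multiply by 2: x ≡ -4 (mod 5).
Smallest nonnegative: x = -4 mod 5 = 1.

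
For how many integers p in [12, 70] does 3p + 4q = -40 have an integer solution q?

15

gcd(4, 3) = 1  (4 = 1·3 + 1, 3 = 3·1).
Back-substituting, 3·(-1) + 4·(1) = 1.
Scale by -40: particular solution (40, -40); reduce p mod 4: (0, -10).
General solution: p = 0 + 4t, q = -10 - 3t for integer t.
12 ≤ 0 + 4t ≤ 70 gives t ∈ [3, 17], which is 15 values.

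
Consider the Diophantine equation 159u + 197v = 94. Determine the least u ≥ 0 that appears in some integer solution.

39

gcd(197, 159) = 1  (197 = 1*159 + 38, 159 = 4*38 + 7, 38 = 5*7 + 3, 7 = 2*3 + 1, 3 = 3*1).
1 divides 94, so solutions exist.
Back-substituting, 159*(57) + 197*(-46) = 1.
Scale by 94/1 = 94: (u₀, v₀) = (5358, -4324).
General solution: u = 5358 + 197t, v = -4324 - 159t for integer t.
u ≥ 0: smallest is 5358 mod 197 = 39 (at t = -27), with v = -31.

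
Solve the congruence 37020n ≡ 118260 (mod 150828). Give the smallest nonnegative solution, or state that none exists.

1694

gcd(150828, 37020) = 12.
12 divides 118260, so solutions exist.
By Bézout, 37020·(-2909) + 150828·(714) = 12.
So 37020·(-2909) ≡ 12 (mod 150828); multiply by 9855: n ≡ -28668195 (mod 12569).
Smallest nonnegative: n = -28668195 mod 12569 = 1694.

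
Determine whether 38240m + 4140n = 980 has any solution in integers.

yes

gcd(38240, 4140) = 20  (38240 = 9×4140 + 980, 4140 = 4×980 + 220, 980 = 4×220 + 100, 220 = 2×100 + 20, 100 = 5×20).
20 divides 980, so integer solutions exist.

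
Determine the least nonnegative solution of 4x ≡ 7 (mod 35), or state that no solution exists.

28

gcd(35, 4):
  35 = 8*4 + 3
  4 = 1*3 + 1
  3 = 3*1
so gcd(35, 4) = 1.
1 divides 7, so solutions exist.
Back-substitute for Bézout coefficients:
  1 = 4 - 1*3
  ... = 4*(9) + 35*(-1)
So 4*(9) ≡ 1 (mod 35); multiply by 7: x ≡ 63 (mod 35).
Smallest nonnegative: x = 63 mod 35 = 28.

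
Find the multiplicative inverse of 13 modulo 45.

gcd(45, 13) = 1  (45 = 3·13 + 6, 13 = 2·6 + 1, 6 = 6·1).
Back-substituting, 13·(7) + 45·(-2) = 1.
So 13·7 ≡ 1 (mod 45), and 7 mod 45 = 7.

7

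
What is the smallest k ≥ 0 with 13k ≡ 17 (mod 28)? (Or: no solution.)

gcd(28, 13):
  28 = 2×13 + 2
  13 = 6×2 + 1
  2 = 2×1
so gcd(28, 13) = 1.
1 divides 17, so solutions exist.
Back-substitute for Bézout coefficients:
  1 = 13 - 6×2
  ... = 13×(13) + 28×(-6)
So 13×(13) ≡ 1 (mod 28); multiply by 17: k ≡ 221 (mod 28).
Smallest nonnegative: k = 221 mod 28 = 25.

25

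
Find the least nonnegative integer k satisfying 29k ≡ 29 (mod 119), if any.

1

gcd(119, 29):
  119 = 4·29 + 3
  29 = 9·3 + 2
  3 = 1·2 + 1
  2 = 2·1
so gcd(119, 29) = 1.
1 divides 29, so solutions exist.
Back-substitute for Bézout coefficients:
  1 = 3 - 1·2
  ... = 29·(-41) + 119·(10)
So 29·(-41) ≡ 1 (mod 119); multiply by 29: k ≡ -1189 (mod 119).
Smallest nonnegative: k = -1189 mod 119 = 1.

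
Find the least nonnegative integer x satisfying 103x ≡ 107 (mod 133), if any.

125

gcd(133, 103) = 1.
1 divides 107, so solutions exist.
By Bézout, 103*(31) + 133*(-24) = 1.
So 103*(31) ≡ 1 (mod 133); multiply by 107: x ≡ 3317 (mod 133).
Smallest nonnegative: x = 3317 mod 133 = 125.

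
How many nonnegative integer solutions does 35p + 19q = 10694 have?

gcd(35, 19) = 1.
By Bézout, 35×(6) + 19×(-11) = 1.
One solution: (1, 561).
General: p = 1 + 19t, q = 561 - 35t.
p ≥ 0 ⇒ t ≥ 0; q ≥ 0 ⇒ t ≤ 16. So t ∈ [0, 16]: 17 solutions.

17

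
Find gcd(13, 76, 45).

1

gcd(76, 13) = 1  (76 = 5×13 + 11, 13 = 1×11 + 2, 11 = 5×2 + 1, 2 = 2×1).
gcd(1, 45) = 1.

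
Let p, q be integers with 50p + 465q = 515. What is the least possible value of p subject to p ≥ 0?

1

gcd(465, 50):
  465 = 9·50 + 15
  50 = 3·15 + 5
  15 = 3·5
so gcd(465, 50) = 5.
5 divides 515, so solutions exist.
Back-substitute for Bézout coefficients:
  5 = 50 - 3·15
  ... = 50·(28) + 465·(-3)
Scale by 515/5 = 103: (p₀, q₀) = (2884, -309).
General solution: p = 2884 + 93t, q = -309 - 10t for integer t.
p ≥ 0: smallest is 2884 mod 93 = 1 (at t = -31), with q = 1.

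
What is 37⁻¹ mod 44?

gcd(44, 37) = 1  (44 = 1×37 + 7, 37 = 5×7 + 2, 7 = 3×2 + 1, 2 = 2×1).
Back-substituting, 37×(-19) + 44×(16) = 1.
So 37×-19 ≡ 1 (mod 44), and -19 mod 44 = 25.

25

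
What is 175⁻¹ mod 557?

261

gcd(557, 175):
  557 = 3*175 + 32
  175 = 5*32 + 15
  32 = 2*15 + 2
  15 = 7*2 + 1
  2 = 2*1
so gcd(557, 175) = 1.
Back-substitute for Bézout coefficients:
  1 = 15 - 7*2
  ... = 175*(261) + 557*(-82)
So 175*261 ≡ 1 (mod 557), and 261 mod 557 = 261.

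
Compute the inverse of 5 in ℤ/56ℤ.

45

gcd(56, 5):
  56 = 11·5 + 1
  5 = 5·1
so gcd(56, 5) = 1.
Back-substitute for Bézout coefficients:
  1 = 56 - 11·5
  ... = 5·(-11) + 56·(1)
So 5·-11 ≡ 1 (mod 56), and -11 mod 56 = 45.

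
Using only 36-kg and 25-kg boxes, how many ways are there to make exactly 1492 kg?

Need nonnegative integers with 36j + 25k = 1492.
gcd(36, 25) = 1, and 36·(-9) + 25·(13) = 1.
So (j₀, k₀) = (-13428, 19396); general j = -13428 + 25t, k = 19396 - 36t.
j ≥ 0 ⇒ t ≥ 538; k ≥ 0 ⇒ t ≤ 538. That's 1 value of t.

1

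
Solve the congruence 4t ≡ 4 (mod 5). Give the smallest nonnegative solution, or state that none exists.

1

gcd(5, 4) = 1.
1 divides 4, so solutions exist.
By Bézout, 4×(-1) + 5×(1) = 1.
So 4×(-1) ≡ 1 (mod 5); multiply by 4: t ≡ -4 (mod 5).
Smallest nonnegative: t = -4 mod 5 = 1.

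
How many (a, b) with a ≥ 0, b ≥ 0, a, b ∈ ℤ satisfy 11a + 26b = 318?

gcd(26, 11) = 1  (26 = 2*11 + 4, 11 = 2*4 + 3, 4 = 1*3 + 1, 3 = 3*1).
Back-substituting, 11*(-7) + 26*(3) = 1.
Scale by 318: one solution is (-2226, 954). Reduce a mod 26: (10, 8).
General: a = 10 + 26t, b = 8 - 11t.
a ≥ 0 ⇒ t ≥ 0; b ≥ 0 ⇒ t ≤ 0. So t ∈ [0, 0]: 1 solution.

1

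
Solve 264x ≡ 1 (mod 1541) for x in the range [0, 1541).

251

gcd(1541, 264) = 1  (1541 = 5×264 + 221, 264 = 1×221 + 43, 221 = 5×43 + 6, 43 = 7×6 + 1, 6 = 6×1).
Back-substituting, 264×(251) + 1541×(-43) = 1.
So 264×251 ≡ 1 (mod 1541), and 251 mod 1541 = 251.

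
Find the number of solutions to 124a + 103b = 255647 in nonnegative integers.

20

gcd(124, 103):
  124 = 1*103 + 21
  103 = 4*21 + 19
  21 = 1*19 + 2
  19 = 9*2 + 1
  2 = 2*1
so gcd(124, 103) = 1.
Back-substitute for Bézout coefficients:
  1 = 19 - 9*2
  ... = 124*(-49) + 103*(59)
Scale by 255647: one solution is (-12526703, 15083173). Reduce a mod 103: (54, 2417).
General: a = 54 + 103t, b = 2417 - 124t.
a ≥ 0 ⇒ t ≥ 0; b ≥ 0 ⇒ t ≤ 19. So t ∈ [0, 19]: 20 solutions.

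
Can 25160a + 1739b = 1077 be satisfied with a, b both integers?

no

gcd(25160, 1739) = 37.
37 does not divide 1077 (remainder 4), so no integer solutions.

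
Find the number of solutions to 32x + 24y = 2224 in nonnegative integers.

gcd(32, 24):
  32 = 1*24 + 8
  24 = 3*8
so gcd(32, 24) = 8.
Back-substitute for Bézout coefficients:
  8 = 32 - 1*24
  ... = 32*(1) + 24*(-1)
Scale by 278: one solution is (278, -278). Reduce x mod 3: (2, 90).
General: x = 2 + 3t, y = 90 - 4t.
x ≥ 0 ⇒ t ≥ 0; y ≥ 0 ⇒ t ≤ 22. So t ∈ [0, 22]: 23 solutions.

23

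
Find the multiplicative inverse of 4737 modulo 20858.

gcd(20858, 4737) = 1.
By Bézout, 4737·(-4117) + 20858·(935) = 1.
So 4737·-4117 ≡ 1 (mod 20858), and -4117 mod 20858 = 16741.

16741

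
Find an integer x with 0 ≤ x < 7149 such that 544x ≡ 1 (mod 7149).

2878

gcd(7149, 544):
  7149 = 13×544 + 77
  544 = 7×77 + 5
  77 = 15×5 + 2
  5 = 2×2 + 1
  2 = 2×1
so gcd(7149, 544) = 1.
Back-substitute for Bézout coefficients:
  1 = 5 - 2×2
  ... = 544×(2878) + 7149×(-219)
So 544×2878 ≡ 1 (mod 7149), and 2878 mod 7149 = 2878.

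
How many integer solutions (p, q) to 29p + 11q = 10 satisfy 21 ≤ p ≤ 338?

29

gcd(29, 11) = 1  (29 = 2×11 + 7, 11 = 1×7 + 4, 7 = 1×4 + 3, 4 = 1×3 + 1, 3 = 3×1).
Back-substituting, 29×(-3) + 11×(8) = 1.
Scale by 10: particular solution (-30, 80); reduce p mod 11: (3, -7).
General solution: p = 3 + 11t, q = -7 - 29t for integer t.
21 ≤ 3 + 11t ≤ 338 gives t ∈ [2, 30], which is 29 values.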